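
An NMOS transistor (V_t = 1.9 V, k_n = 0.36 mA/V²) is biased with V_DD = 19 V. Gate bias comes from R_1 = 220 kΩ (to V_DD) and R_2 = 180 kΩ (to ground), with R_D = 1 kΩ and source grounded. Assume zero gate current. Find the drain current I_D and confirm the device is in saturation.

V_G = V_DD·R_2/(R_1+R_2) = 19×180/400 = 8.55 V. With the source grounded, V_GS = V_G = 8.55 V.
Assume saturation: I_D = (k_n/2)(V_GS − V_t)² = (0.36/2)×(8.55 − 1.9)² = 0.18×6.65² = 7.96 mA.
V_DS = V_DD − I_D·R_D = 19 − 7.96×1 = 11 V.
Saturation requires V_DS ≥ V_GS − V_t = 6.65 V; 11 ≥ 6.65 ✓.

I_D ≈ 8 mA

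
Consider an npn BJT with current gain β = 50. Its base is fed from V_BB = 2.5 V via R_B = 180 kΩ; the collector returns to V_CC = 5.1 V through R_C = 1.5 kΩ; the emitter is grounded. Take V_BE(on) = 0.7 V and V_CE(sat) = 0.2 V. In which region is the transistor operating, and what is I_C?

Assume active. Base-emitter loop: I_B = (V_BB − V_BE)/R_B = (2.5 − 0.7)/180 = 0.01 mA.
I_C = β·I_B = 50×0.01 = 0.5 mA.
V_CE = V_CC − I_C·R_C = 5.1 − 0.5×1.5 = 4.35 V > V_CE(sat), so the active-region assumption holds.

active; I_C ≈ 0.5 mA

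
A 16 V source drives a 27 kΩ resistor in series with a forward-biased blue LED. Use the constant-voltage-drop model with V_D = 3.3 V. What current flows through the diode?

KVL around the loop: 16 = V_D + I·R = 3.3 + I × 27 kΩ.
So I = (16 − 3.3) / 27 kΩ = 12.7 / 27 = 0.47 mA.

I ≈ 0.47 mA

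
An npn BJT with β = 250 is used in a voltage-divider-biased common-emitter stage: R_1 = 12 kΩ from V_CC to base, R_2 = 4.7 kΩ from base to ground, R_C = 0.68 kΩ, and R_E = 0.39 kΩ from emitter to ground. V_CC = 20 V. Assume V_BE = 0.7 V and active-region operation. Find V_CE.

Thevenize the base divider: V_Th = V_CC·R_2/(R_1+R_2) = 20×4.7/16.7 = 5.63 V, R_Th = R_1‖R_2 = 3.38 kΩ.
Base-emitter loop: V_Th = I_B·R_Th + V_BE + (β+1)I_B·R_E, so I_B = (5.63 − 0.7) / (3.38 + 251×0.39) = 0.0487 mA.
I_C = β·I_B = 250×0.0487 = 12.2 mA, and I_E = (β+1)I_B = 12.2 mA.
V_CE = V_CC − I_C·R_C − I_E·R_E = 20 − 12.2×0.68 − 12.2×0.39 = 6.96 V.
V_CE = 6.96 V > 0.2 V confirms active-region operation.

V_CE ≈ 7 V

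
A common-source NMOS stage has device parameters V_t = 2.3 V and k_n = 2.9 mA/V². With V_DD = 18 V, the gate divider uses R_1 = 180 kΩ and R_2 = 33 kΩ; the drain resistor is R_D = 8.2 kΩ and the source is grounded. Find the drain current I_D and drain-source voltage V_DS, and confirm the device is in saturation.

V_G = V_DD·R_2/(R_1+R_2) = 18×33/213 = 2.79 V. With the source grounded, V_GS = V_G = 2.79 V.
Assume saturation: I_D = (k_n/2)(V_GS − V_t)² = (2.9/2)×(2.79 − 2.3)² = 1.45×0.489² = 0.346 mA.
V_DS = V_DD − I_D·R_D = 18 − 0.346×8.2 = 15.2 V.
Saturation requires V_DS ≥ V_GS − V_t = 0.489 V; 15.2 ≥ 0.489 ✓.

I_D ≈ 0.35 mA, V_DS ≈ 15 V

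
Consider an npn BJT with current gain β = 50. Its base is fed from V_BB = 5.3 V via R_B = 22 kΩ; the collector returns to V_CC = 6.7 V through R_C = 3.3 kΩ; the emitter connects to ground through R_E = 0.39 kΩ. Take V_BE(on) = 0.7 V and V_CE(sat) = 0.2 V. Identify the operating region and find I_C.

Assume active: I_B = (5.3 − 0.7)/(22 + 51×0.39) = 0.11 mA, I_C = β·I_B = 5.49 mA.
Then V_CE = 6.7 − 5.49×3.3 − 5.6×0.39 = -13.6 V < 0.2 V — the active assumption fails.
Re-solve with V_CE = 0.2 V. KCL at the emitter: V_E/R_E = (V_BB−0.7−V_E)/R_B + (V_CC−0.2−V_E)/R_C, giving V_E = 0.748 V.
I_C = (V_CC − 0.2 − V_E)/R_C = (6.5 − 0.748)/3.3 = 1.74 mA.
Check: I_B = (4.6 − 0.748)/22 = 0.175 mA, and β·I_B = 8.75 mA > I_C, confirming saturation.

saturation; I_C ≈ 1.7 mA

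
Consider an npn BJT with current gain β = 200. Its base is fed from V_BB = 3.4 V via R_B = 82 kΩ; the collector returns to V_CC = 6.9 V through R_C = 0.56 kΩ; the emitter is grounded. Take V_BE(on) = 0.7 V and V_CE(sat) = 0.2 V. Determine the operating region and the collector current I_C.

active; I_C ≈ 6.6 mA

Assume active. Base-emitter loop: I_B = (V_BB − V_BE)/R_B = (3.4 − 0.7)/82 = 0.0329 mA.
I_C = β·I_B = 200×0.0329 = 6.59 mA.
V_CE = V_CC − I_C·R_C = 6.9 − 6.59×0.56 = 3.21 V > V_CE(sat), so the active-region assumption holds.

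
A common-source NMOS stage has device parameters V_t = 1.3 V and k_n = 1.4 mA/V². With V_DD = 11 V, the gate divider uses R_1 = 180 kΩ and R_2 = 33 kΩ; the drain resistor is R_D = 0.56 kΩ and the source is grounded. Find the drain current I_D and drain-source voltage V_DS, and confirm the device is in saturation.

V_G = V_DD·R_2/(R_1+R_2) = 11×33/213 = 1.7 V. With the source grounded, V_GS = V_G = 1.7 V.
Assume saturation: I_D = (k_n/2)(V_GS − V_t)² = (1.4/2)×(1.7 − 1.3)² = 0.7×0.404² = 0.114 mA.
V_DS = V_DD − I_D·R_D = 11 − 0.114×0.56 = 10.9 V.
Saturation requires V_DS ≥ V_GS − V_t = 0.404 V; 10.9 ≥ 0.404 ✓.

I_D ≈ 0.11 mA, V_DS ≈ 11 V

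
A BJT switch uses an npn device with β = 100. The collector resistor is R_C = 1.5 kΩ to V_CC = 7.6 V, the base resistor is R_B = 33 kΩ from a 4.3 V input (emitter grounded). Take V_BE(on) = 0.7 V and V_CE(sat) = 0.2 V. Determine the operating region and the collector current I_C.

Assume active: I_B = (4.3 − 0.7)/33 = 0.109 mA, giving I_C = β·I_B = 10.9 mA.
But then V_CE = 7.6 − 10.9×1.5 = -8.76 V < V_CE(sat) = 0.2 V — impossible in the active region.
So the transistor is saturated. With V_CE = 0.2 V, I_C = (V_CC − 0.2)/R_C = 7.4/1.5 = 4.93 mA.
Check: β·I_B = 10.9 mA > I_C = 4.93 mA, confirming saturation.

saturation; I_C ≈ 4.9 mA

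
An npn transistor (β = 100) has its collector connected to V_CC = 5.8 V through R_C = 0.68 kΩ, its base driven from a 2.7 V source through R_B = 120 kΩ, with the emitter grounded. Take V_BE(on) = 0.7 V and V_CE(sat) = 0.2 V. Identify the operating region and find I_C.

Assume active. Base-emitter loop: I_B = (V_BB − V_BE)/R_B = (2.7 − 0.7)/120 = 0.0167 mA.
I_C = β·I_B = 100×0.0167 = 1.67 mA.
V_CE = V_CC − I_C·R_C = 5.8 − 1.67×0.68 = 4.67 V > V_CE(sat), so the active-region assumption holds.

active; I_C ≈ 1.7 mA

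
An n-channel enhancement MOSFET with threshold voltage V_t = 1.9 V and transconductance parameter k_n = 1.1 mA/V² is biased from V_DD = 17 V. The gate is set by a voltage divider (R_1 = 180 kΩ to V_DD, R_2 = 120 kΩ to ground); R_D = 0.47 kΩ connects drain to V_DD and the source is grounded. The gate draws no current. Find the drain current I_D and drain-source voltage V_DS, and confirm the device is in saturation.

V_G = V_DD·R_2/(R_1+R_2) = 17×120/300 = 6.8 V. With the source grounded, V_GS = V_G = 6.8 V.
Assume saturation: I_D = (k_n/2)(V_GS − V_t)² = (1.1/2)×(6.8 − 1.9)² = 0.55×4.9² = 13.2 mA.
V_DS = V_DD − I_D·R_D = 17 − 13.2×0.47 = 10.8 V.
Saturation requires V_DS ≥ V_GS − V_t = 4.9 V; 10.8 ≥ 4.9 ✓.

I_D ≈ 13 mA, V_DS ≈ 11 V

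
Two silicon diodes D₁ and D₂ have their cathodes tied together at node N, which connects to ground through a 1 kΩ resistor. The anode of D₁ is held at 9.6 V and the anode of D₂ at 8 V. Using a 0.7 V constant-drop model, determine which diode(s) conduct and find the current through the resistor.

Assume both conduct. Then node N would need to be at both 9.6−0.7 = 8.9 V and 8−0.7 = 7.3 V, which is impossible.
Assume only D₁ conducts: V_N = 9.6 − 0.7 = 8.9 V, so I_R = 8.9/1 = 8.9 mA.
Check D₂: its anode-to-cathode voltage is 8 − 8.9 = -0.9 V < 0.7 V, so it is off. The assumption is consistent.

Only D₁ conducts; I_R ≈ 8.9 mA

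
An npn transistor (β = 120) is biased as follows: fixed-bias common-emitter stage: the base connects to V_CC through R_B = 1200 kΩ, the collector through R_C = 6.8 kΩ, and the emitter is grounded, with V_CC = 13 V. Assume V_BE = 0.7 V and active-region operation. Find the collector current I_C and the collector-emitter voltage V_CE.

I_C ≈ 1.2 mA, V_CE ≈ 4.6 V

Base loop: V_CC = I_B·R_B + V_BE, so I_B = (13 − 0.7)/1200 kΩ = 0.0103 mA.
In the active region I_C = β·I_B = 120 × 0.0103 = 1.23 mA.
Collector loop: V_CE = V_CC − I_C·R_C = 13 − 1.23×6.8 = 4.64 V.
Since V_CE = 4.64 V > V_CE(sat) ≈ 0.2 V, the transistor is in the active region as assumed.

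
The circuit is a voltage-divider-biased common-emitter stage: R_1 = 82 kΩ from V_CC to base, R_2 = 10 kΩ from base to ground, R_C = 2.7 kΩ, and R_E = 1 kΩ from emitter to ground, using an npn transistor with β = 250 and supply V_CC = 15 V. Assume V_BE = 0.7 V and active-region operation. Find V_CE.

V_CE ≈ 12 V

Thevenize the base divider: V_Th = V_CC·R_2/(R_1+R_2) = 15×10/92 = 1.63 V, R_Th = R_1‖R_2 = 8.91 kΩ.
Base-emitter loop: V_Th = I_B·R_Th + V_BE + (β+1)I_B·R_E, so I_B = (1.63 − 0.7) / (8.91 + 251×1) = 0.00358 mA.
I_C = β·I_B = 250×0.00358 = 0.895 mA, and I_E = (β+1)I_B = 0.899 mA.
V_CE = V_CC − I_C·R_C − I_E·R_E = 15 − 0.895×2.7 − 0.899×1 = 11.7 V.
V_CE = 11.7 V > 0.2 V confirms active-region operation.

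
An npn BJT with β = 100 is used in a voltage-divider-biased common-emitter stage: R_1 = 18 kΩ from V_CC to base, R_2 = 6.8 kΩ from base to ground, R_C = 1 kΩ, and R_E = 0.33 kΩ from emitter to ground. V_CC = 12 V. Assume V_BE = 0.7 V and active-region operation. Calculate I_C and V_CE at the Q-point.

Thevenize the base divider: V_Th = V_CC·R_2/(R_1+R_2) = 12×6.8/24.8 = 3.29 V, R_Th = R_1‖R_2 = 4.94 kΩ.
Base-emitter loop: V_Th = I_B·R_Th + V_BE + (β+1)I_B·R_E, so I_B = (3.29 − 0.7) / (4.94 + 101×0.33) = 0.0677 mA.
I_C = β·I_B = 100×0.0677 = 6.77 mA, and I_E = (β+1)I_B = 6.84 mA.
V_CE = V_CC − I_C·R_C − I_E·R_E = 12 − 6.77×1 − 6.84×0.33 = 2.97 V.
V_CE = 2.97 V > 0.2 V confirms active-region operation.

I_C ≈ 6.8 mA, V_CE ≈ 3 V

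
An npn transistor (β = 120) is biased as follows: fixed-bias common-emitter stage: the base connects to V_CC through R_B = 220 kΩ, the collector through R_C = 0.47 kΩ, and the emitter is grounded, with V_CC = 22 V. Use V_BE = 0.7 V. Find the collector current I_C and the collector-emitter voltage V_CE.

I_C ≈ 12 mA, V_CE ≈ 17 V

Base loop: V_CC = I_B·R_B + V_BE, so I_B = (22 − 0.7)/220 kΩ = 0.0968 mA.
In the active region I_C = β·I_B = 120 × 0.0968 = 11.6 mA.
Collector loop: V_CE = V_CC − I_C·R_C = 22 − 11.6×0.47 = 16.5 V.
Since V_CE = 16.5 V > V_CE(sat) ≈ 0.2 V, the transistor is in the active region as assumed.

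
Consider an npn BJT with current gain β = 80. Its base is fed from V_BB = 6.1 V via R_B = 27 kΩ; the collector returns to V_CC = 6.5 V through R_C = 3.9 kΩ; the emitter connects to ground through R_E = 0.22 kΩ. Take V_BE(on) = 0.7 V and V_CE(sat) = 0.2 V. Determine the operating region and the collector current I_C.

Assume active: I_B = (6.1 − 0.7)/(27 + 81×0.22) = 0.12 mA, I_C = β·I_B = 9.64 mA.
Then V_CE = 6.5 − 9.64×3.9 − 9.76×0.22 = -33.2 V < 0.2 V — the active assumption fails.
Re-solve with V_CE = 0.2 V. KCL at the emitter: V_E/R_E = (V_BB−0.7−V_E)/R_B + (V_CC−0.2−V_E)/R_C, giving V_E = 0.375 V.
I_C = (V_CC − 0.2 − V_E)/R_C = (6.3 − 0.375)/3.9 = 1.52 mA.
Check: I_B = (5.4 − 0.375)/27 = 0.186 mA, and β·I_B = 14.9 mA > I_C, confirming saturation.

saturation; I_C ≈ 1.5 mA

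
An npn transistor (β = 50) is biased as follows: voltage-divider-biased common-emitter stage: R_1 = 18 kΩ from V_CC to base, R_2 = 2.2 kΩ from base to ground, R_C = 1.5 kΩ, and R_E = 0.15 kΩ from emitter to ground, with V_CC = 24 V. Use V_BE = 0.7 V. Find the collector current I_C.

I_C ≈ 10 mA

Thevenize the base divider: V_Th = V_CC·R_2/(R_1+R_2) = 24×2.2/20.2 = 2.61 V, R_Th = R_1‖R_2 = 1.96 kΩ.
Base-emitter loop: V_Th = I_B·R_Th + V_BE + (β+1)I_B·R_E, so I_B = (2.61 − 0.7) / (1.96 + 51×0.15) = 0.199 mA.
I_C = β·I_B = 50×0.199 = 9.96 mA, and I_E = (β+1)I_B = 10.2 mA.
V_CE = V_CC − I_C·R_C − I_E·R_E = 24 − 9.96×1.5 − 10.2×0.15 = 7.54 V.
V_CE = 7.54 V > 0.2 V confirms active-region operation.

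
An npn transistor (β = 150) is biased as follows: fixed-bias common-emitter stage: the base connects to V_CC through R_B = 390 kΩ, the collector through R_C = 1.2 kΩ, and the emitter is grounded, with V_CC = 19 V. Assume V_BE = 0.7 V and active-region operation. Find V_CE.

Base loop: V_CC = I_B·R_B + V_BE, so I_B = (19 − 0.7)/390 kΩ = 0.0469 mA.
In the active region I_C = β·I_B = 150 × 0.0469 = 7.04 mA.
Collector loop: V_CE = V_CC − I_C·R_C = 19 − 7.04×1.2 = 10.6 V.
Since V_CE = 10.6 V > V_CE(sat) ≈ 0.2 V, the transistor is in the active region as assumed.

V_CE ≈ 11 V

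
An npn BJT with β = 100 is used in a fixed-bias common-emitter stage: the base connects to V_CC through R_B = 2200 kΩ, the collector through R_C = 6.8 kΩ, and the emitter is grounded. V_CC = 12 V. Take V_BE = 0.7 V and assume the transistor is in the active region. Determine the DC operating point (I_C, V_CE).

Base loop: V_CC = I_B·R_B + V_BE, so I_B = (12 − 0.7)/2200 kΩ = 0.00514 mA.
In the active region I_C = β·I_B = 100 × 0.00514 = 0.514 mA.
Collector loop: V_CE = V_CC − I_C·R_C = 12 − 0.514×6.8 = 8.51 V.
Since V_CE = 8.51 V > V_CE(sat) ≈ 0.2 V, the transistor is in the active region as assumed.

I_C ≈ 0.51 mA, V_CE ≈ 8.5 V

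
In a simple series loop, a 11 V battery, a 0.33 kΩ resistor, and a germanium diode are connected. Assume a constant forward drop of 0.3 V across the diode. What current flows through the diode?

KVL around the loop: 11 = V_D + I·R = 0.3 + I × 0.33 kΩ.
So I = (11 − 0.3) / 0.33 kΩ = 10.7 / 0.33 = 32.4 mA.

I ≈ 32 mA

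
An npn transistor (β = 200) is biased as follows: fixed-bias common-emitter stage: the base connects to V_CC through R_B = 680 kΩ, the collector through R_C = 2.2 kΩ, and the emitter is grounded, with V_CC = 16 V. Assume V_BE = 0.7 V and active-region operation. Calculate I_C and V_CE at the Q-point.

I_C ≈ 4.5 mA, V_CE ≈ 6.1 V

Base loop: V_CC = I_B·R_B + V_BE, so I_B = (16 − 0.7)/680 kΩ = 0.0225 mA.
In the active region I_C = β·I_B = 200 × 0.0225 = 4.5 mA.
Collector loop: V_CE = V_CC − I_C·R_C = 16 − 4.5×2.2 = 6.1 V.
Since V_CE = 6.1 V > V_CE(sat) ≈ 0.2 V, the transistor is in the active region as assumed.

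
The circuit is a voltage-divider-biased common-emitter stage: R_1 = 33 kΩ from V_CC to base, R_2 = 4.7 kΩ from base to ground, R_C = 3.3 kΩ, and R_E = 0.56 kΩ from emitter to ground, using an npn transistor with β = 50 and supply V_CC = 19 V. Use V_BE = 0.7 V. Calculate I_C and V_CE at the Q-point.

Thevenize the base divider: V_Th = V_CC·R_2/(R_1+R_2) = 19×4.7/37.7 = 2.37 V, R_Th = R_1‖R_2 = 4.11 kΩ.
Base-emitter loop: V_Th = I_B·R_Th + V_BE + (β+1)I_B·R_E, so I_B = (2.37 − 0.7) / (4.11 + 51×0.56) = 0.0511 mA.
I_C = β·I_B = 50×0.0511 = 2.55 mA, and I_E = (β+1)I_B = 2.6 mA.
V_CE = V_CC − I_C·R_C − I_E·R_E = 19 − 2.55×3.3 − 2.6×0.56 = 9.11 V.
V_CE = 9.11 V > 0.2 V confirms active-region operation.

I_C ≈ 2.6 mA, V_CE ≈ 9.1 V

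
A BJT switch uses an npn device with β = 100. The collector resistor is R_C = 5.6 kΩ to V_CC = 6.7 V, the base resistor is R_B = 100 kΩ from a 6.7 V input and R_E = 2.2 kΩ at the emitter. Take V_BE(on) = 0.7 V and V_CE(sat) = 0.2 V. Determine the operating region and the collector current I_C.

saturation; I_C ≈ 0.82 mA

Assume active: I_B = (6.7 − 0.7)/(100 + 101×2.2) = 0.0186 mA, I_C = β·I_B = 1.86 mA.
Then V_CE = 6.7 − 1.86×5.6 − 1.88×2.2 = -7.87 V < 0.2 V — the active assumption fails.
Re-solve with V_CE = 0.2 V. KCL at the emitter: V_E/R_E = (V_BB−0.7−V_E)/R_B + (V_CC−0.2−V_E)/R_C, giving V_E = 1.9 V.
I_C = (V_CC − 0.2 − V_E)/R_C = (6.5 − 1.9)/5.6 = 0.822 mA.
Check: I_B = (6 − 1.9)/100 = 0.041 mA, and β·I_B = 4.1 mA > I_C, confirming saturation.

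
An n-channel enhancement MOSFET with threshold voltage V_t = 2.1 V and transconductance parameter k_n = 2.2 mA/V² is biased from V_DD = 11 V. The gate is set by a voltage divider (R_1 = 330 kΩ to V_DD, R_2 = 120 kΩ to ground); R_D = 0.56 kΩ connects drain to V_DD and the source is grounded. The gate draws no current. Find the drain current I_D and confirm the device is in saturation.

I_D ≈ 0.76 mA

V_G = V_DD·R_2/(R_1+R_2) = 11×120/450 = 2.93 V. With the source grounded, V_GS = V_G = 2.93 V.
Assume saturation: I_D = (k_n/2)(V_GS − V_t)² = (2.2/2)×(2.93 − 2.1)² = 1.1×0.833² = 0.764 mA.
V_DS = V_DD − I_D·R_D = 11 − 0.764×0.56 = 10.6 V.
Saturation requires V_DS ≥ V_GS − V_t = 0.833 V; 10.6 ≥ 0.833 ✓.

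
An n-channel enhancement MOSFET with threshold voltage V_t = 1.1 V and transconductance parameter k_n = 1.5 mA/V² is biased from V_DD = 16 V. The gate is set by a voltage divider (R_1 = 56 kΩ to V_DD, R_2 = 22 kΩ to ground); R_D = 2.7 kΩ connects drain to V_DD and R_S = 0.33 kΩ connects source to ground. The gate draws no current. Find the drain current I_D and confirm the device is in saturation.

V_G = V_DD·R_2/(R_1+R_2) = 16×22/78 = 4.51 V.
Assume saturation: I_D = (k_n/2)(V_GS − V_t)² with V_GS = V_G − I_D·R_S = 4.51 − 0.33·I_D.
Substituting gives 0.0817·I_D² − 2.69·I_D + 8.74 = 0, with roots I_D = 3.65 or 29.3 mA.
The root I_D = 29.3 mA gives V_GS = -5.15 V ≤ V_t, so take I_D = 3.65 mA.
Then V_GS = 3.31 V and V_DS = V_DD − I_D(R_D+R_S) = 16 − 3.65×3.03 = 4.93 V.
Saturation requires V_DS ≥ V_GS − V_t = 2.21 V; 4.93 ≥ 2.21 ✓.

I_D ≈ 3.7 mA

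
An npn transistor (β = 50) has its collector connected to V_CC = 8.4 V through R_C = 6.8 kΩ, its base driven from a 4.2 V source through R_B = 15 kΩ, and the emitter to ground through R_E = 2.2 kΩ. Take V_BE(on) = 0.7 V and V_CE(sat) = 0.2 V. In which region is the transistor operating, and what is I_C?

saturation; I_C ≈ 0.89 mA

Assume active: I_B = (4.2 − 0.7)/(15 + 51×2.2) = 0.0275 mA, I_C = β·I_B = 1.38 mA.
Then V_CE = 8.4 − 1.38×6.8 − 1.4×2.2 = -4.04 V < 0.2 V — the active assumption fails.
Re-solve with V_CE = 0.2 V. KCL at the emitter: V_E/R_E = (V_BB−0.7−V_E)/R_B + (V_CC−0.2−V_E)/R_C, giving V_E = 2.15 V.
I_C = (V_CC − 0.2 − V_E)/R_C = (8.2 − 2.15)/6.8 = 0.889 mA.
Check: I_B = (3.5 − 2.15)/15 = 0.0898 mA, and β·I_B = 4.49 mA > I_C, confirming saturation.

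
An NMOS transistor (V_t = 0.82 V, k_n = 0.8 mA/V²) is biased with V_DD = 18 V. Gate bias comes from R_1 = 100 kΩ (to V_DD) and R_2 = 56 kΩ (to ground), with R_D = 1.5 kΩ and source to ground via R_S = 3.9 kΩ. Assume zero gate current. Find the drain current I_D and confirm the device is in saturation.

I_D ≈ 1 mA

V_G = V_DD·R_2/(R_1+R_2) = 18×56/156 = 6.46 V.
Assume saturation: I_D = (k_n/2)(V_GS − V_t)² with V_GS = V_G − I_D·R_S = 6.46 − 3.9·I_D.
Substituting gives 6.08·I_D² − 18.6·I_D + 12.7 = 0, with roots I_D = 1.03 or 2.02 mA.
The root I_D = 2.02 mA gives V_GS = -1.43 V ≤ V_t, so take I_D = 1.03 mA.
Then V_GS = 2.43 V and V_DS = V_DD − I_D(R_D+R_S) = 18 − 1.03×5.4 = 12.4 V.
Saturation requires V_DS ≥ V_GS − V_t = 1.61 V; 12.4 ≥ 1.61 ✓.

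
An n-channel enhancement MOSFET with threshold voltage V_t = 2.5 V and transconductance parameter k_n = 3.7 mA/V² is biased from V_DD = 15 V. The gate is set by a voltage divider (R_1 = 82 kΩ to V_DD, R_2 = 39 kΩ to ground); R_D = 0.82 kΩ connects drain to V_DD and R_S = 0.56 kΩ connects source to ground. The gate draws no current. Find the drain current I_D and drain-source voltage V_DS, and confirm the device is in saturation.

V_G = V_DD·R_2/(R_1+R_2) = 15×39/121 = 4.83 V.
Assume saturation: I_D = (k_n/2)(V_GS − V_t)² with V_GS = V_G − I_D·R_S = 4.83 − 0.56·I_D.
Substituting gives 0.58·I_D² − 5.84·I_D + 10.1 = 0, with roots I_D = 2.22 or 7.85 mA.
The root I_D = 7.85 mA gives V_GS = 0.441 V ≤ V_t, so take I_D = 2.22 mA.
Then V_GS = 3.59 V and V_DS = V_DD − I_D(R_D+R_S) = 15 − 2.22×1.38 = 11.9 V.
Saturation requires V_DS ≥ V_GS − V_t = 1.09 V; 11.9 ≥ 1.09 ✓.

I_D ≈ 2.2 mA, V_DS ≈ 12 V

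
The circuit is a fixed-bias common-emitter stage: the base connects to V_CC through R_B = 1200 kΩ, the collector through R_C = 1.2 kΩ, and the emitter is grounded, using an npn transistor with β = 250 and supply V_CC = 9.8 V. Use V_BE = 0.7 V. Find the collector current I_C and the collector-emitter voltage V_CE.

Base loop: V_CC = I_B·R_B + V_BE, so I_B = (9.8 − 0.7)/1200 kΩ = 0.00758 mA.
In the active region I_C = β·I_B = 250 × 0.00758 = 1.9 mA.
Collector loop: V_CE = V_CC − I_C·R_C = 9.8 − 1.9×1.2 = 7.53 V.
Since V_CE = 7.53 V > V_CE(sat) ≈ 0.2 V, the transistor is in the active region as assumed.

I_C ≈ 1.9 mA, V_CE ≈ 7.5 V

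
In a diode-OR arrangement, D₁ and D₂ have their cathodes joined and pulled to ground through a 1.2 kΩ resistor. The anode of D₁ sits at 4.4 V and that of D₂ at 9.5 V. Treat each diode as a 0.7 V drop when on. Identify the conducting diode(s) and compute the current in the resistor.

Only D₂ conducts; I_R ≈ 7.3 mA

Assume both conduct. Then node N would need to be at both 4.4−0.7 = 3.7 V and 9.5−0.7 = 8.8 V, which is impossible.
Assume only D₂ conducts: V_N = 9.5 − 0.7 = 8.8 V, so I_R = 8.8/1.2 = 7.33 mA.
Check D₁: its anode-to-cathode voltage is 4.4 − 8.8 = -4.4 V < 0.7 V, so it is off. The assumption is consistent.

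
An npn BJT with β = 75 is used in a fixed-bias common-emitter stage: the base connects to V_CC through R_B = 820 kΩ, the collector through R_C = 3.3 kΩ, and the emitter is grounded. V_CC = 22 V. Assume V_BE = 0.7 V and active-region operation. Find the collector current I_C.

Base loop: V_CC = I_B·R_B + V_BE, so I_B = (22 − 0.7)/820 kΩ = 0.026 mA.
In the active region I_C = β·I_B = 75 × 0.026 = 1.95 mA.
Collector loop: V_CE = V_CC − I_C·R_C = 22 − 1.95×3.3 = 15.6 V.
Since V_CE = 15.6 V > V_CE(sat) ≈ 0.2 V, the transistor is in the active region as assumed.

I_C ≈ 1.9 mA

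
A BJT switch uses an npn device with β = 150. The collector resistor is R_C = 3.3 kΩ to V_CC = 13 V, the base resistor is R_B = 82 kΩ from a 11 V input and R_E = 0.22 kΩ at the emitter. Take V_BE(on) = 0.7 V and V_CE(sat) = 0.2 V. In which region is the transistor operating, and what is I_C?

Assume active: I_B = (11 − 0.7)/(82 + 151×0.22) = 0.0894 mA, I_C = β·I_B = 13.4 mA.
Then V_CE = 13 − 13.4×3.3 − 13.5×0.22 = -34.2 V < 0.2 V — the active assumption fails.
Re-solve with V_CE = 0.2 V. KCL at the emitter: V_E/R_E = (V_BB−0.7−V_E)/R_B + (V_CC−0.2−V_E)/R_C, giving V_E = 0.824 V.
I_C = (V_CC − 0.2 − V_E)/R_C = (12.8 − 0.824)/3.3 = 3.63 mA.
Check: I_B = (10.3 − 0.824)/82 = 0.116 mA, and β·I_B = 17.3 mA > I_C, confirming saturation.

saturation; I_C ≈ 3.6 mA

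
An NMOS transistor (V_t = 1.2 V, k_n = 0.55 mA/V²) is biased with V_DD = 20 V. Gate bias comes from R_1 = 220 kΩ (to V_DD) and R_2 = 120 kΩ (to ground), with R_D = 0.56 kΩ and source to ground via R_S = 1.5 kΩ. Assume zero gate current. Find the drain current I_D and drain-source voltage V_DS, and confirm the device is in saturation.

V_G = V_DD·R_2/(R_1+R_2) = 20×120/340 = 7.06 V.
Assume saturation: I_D = (k_n/2)(V_GS − V_t)² with V_GS = V_G − I_D·R_S = 7.06 − 1.5·I_D.
Substituting gives 0.619·I_D² − 5.83·I_D + 9.44 = 0, with roots I_D = 2.07 or 7.35 mA.
The root I_D = 7.35 mA gives V_GS = -3.97 V ≤ V_t, so take I_D = 2.07 mA.
Then V_GS = 3.95 V and V_DS = V_DD − I_D(R_D+R_S) = 20 − 2.07×2.06 = 15.7 V.
Saturation requires V_DS ≥ V_GS − V_t = 2.75 V; 15.7 ≥ 2.75 ✓.

I_D ≈ 2.1 mA, V_DS ≈ 16 V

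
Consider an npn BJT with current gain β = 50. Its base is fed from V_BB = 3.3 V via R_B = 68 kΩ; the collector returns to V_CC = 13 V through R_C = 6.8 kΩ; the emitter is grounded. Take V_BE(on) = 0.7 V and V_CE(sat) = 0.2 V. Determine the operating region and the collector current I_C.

Assume active: I_B = (3.3 − 0.7)/68 = 0.0382 mA, giving I_C = β·I_B = 1.91 mA.
But then V_CE = 13 − 1.91×6.8 = 0.00000000000000178 V < V_CE(sat) = 0.2 V — impossible in the active region.
So the transistor is saturated. With V_CE = 0.2 V, I_C = (V_CC − 0.2)/R_C = 12.8/6.8 = 1.88 mA.
Check: β·I_B = 1.91 mA > I_C = 1.88 mA, confirming saturation.

saturation; I_C ≈ 1.9 mA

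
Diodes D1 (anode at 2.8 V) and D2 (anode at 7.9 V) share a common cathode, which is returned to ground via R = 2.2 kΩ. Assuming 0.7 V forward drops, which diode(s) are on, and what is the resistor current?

Assume both conduct. Then node N would need to be at both 2.8−0.7 = 2.1 V and 7.9−0.7 = 7.2 V, which is impossible.
Assume only D2 conducts: V_N = 7.9 − 0.7 = 7.2 V, so I_R = 7.2/2.2 = 3.27 mA.
Check D1: its anode-to-cathode voltage is 2.8 − 7.2 = -4.4 V < 0.7 V, so it is off. The assumption is consistent.

Only D2 conducts; I_R ≈ 3.3 mA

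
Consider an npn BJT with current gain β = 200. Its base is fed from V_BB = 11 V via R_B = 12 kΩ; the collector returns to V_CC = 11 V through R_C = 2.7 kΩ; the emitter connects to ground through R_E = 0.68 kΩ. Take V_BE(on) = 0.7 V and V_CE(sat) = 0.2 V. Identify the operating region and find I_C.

saturation; I_C ≈ 3.1 mA

Assume active: I_B = (11 − 0.7)/(12 + 201×0.68) = 0.0693 mA, I_C = β·I_B = 13.9 mA.
Then V_CE = 11 − 13.9×2.7 − 13.9×0.68 = -35.9 V < 0.2 V — the active assumption fails.
Re-solve with V_CE = 0.2 V. KCL at the emitter: V_E/R_E = (V_BB−0.7−V_E)/R_B + (V_CC−0.2−V_E)/R_C, giving V_E = 2.52 V.
I_C = (V_CC − 0.2 − V_E)/R_C = (10.8 − 2.52)/2.7 = 3.06 mA.
Check: I_B = (10.3 − 2.52)/12 = 0.648 mA, and β·I_B = 130 mA > I_C, confirming saturation.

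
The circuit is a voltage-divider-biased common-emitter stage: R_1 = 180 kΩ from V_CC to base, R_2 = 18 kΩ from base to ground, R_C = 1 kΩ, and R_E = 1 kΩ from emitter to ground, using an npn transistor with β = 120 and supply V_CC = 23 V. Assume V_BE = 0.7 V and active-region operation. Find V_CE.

Thevenize the base divider: V_Th = V_CC·R_2/(R_1+R_2) = 23×18/198 = 2.09 V, R_Th = R_1‖R_2 = 16.4 kΩ.
Base-emitter loop: V_Th = I_B·R_Th + V_BE + (β+1)I_B·R_E, so I_B = (2.09 − 0.7) / (16.4 + 121×1) = 0.0101 mA.
I_C = β·I_B = 120×0.0101 = 1.22 mA, and I_E = (β+1)I_B = 1.23 mA.
V_CE = V_CC − I_C·R_C − I_E·R_E = 23 − 1.22×1 − 1.23×1 = 20.6 V.
V_CE = 20.6 V > 0.2 V confirms active-region operation.

V_CE ≈ 21 V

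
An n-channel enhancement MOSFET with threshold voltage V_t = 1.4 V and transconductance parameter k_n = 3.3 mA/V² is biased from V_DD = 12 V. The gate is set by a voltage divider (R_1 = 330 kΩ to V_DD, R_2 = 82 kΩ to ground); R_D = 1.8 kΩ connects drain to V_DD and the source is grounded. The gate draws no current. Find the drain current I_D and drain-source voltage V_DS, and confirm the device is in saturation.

I_D ≈ 1.6 mA, V_DS ≈ 9.1 V

V_G = V_DD·R_2/(R_1+R_2) = 12×82/412 = 2.39 V. With the source grounded, V_GS = V_G = 2.39 V.
Assume saturation: I_D = (k_n/2)(V_GS − V_t)² = (3.3/2)×(2.39 − 1.4)² = 1.65×0.988² = 1.61 mA.
V_DS = V_DD − I_D·R_D = 12 − 1.61×1.8 = 9.1 V.
Saturation requires V_DS ≥ V_GS − V_t = 0.988 V; 9.1 ≥ 0.988 ✓.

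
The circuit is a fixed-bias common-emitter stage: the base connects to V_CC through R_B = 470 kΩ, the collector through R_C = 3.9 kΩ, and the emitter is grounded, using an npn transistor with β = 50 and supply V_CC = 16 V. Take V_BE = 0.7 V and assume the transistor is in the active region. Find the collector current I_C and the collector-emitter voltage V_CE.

I_C ≈ 1.6 mA, V_CE ≈ 9.7 V

Base loop: V_CC = I_B·R_B + V_BE, so I_B = (16 − 0.7)/470 kΩ = 0.0326 mA.
In the active region I_C = β·I_B = 50 × 0.0326 = 1.63 mA.
Collector loop: V_CE = V_CC − I_C·R_C = 16 − 1.63×3.9 = 9.65 V.
Since V_CE = 9.65 V > V_CE(sat) ≈ 0.2 V, the transistor is in the active region as assumed.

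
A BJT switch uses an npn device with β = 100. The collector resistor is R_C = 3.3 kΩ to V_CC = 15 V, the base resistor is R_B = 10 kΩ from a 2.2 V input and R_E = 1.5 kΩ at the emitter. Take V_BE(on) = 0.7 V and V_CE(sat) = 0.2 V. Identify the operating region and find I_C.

Assume active. Base-emitter loop: I_B = (V_BB − V_BE)/(R_B + (β+1)R_E) = (2.2 − 0.7)/(10 + 101×1.5) = 0.00929 mA.
I_C = β·I_B = 100×0.00929 = 0.929 mA.
V_CE = V_CC − I_C·R_C − I_E·R_E = 15 − 0.929×3.3 − 0.938×1.5 = 10.5 V > V_CE(sat), so the active-region assumption holds.

active; I_C ≈ 0.93 mA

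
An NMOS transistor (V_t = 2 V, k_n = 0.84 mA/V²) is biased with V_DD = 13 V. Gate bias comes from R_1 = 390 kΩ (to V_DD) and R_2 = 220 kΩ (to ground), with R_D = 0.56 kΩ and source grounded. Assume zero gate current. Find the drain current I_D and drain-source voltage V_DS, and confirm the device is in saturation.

V_G = V_DD·R_2/(R_1+R_2) = 13×220/610 = 4.69 V. With the source grounded, V_GS = V_G = 4.69 V.
Assume saturation: I_D = (k_n/2)(V_GS − V_t)² = (0.84/2)×(4.69 − 2)² = 0.42×2.69² = 3.04 mA.
V_DS = V_DD − I_D·R_D = 13 − 3.04×0.56 = 11.3 V.
Saturation requires V_DS ≥ V_GS − V_t = 2.69 V; 11.3 ≥ 2.69 ✓.

I_D ≈ 3 mA, V_DS ≈ 11 V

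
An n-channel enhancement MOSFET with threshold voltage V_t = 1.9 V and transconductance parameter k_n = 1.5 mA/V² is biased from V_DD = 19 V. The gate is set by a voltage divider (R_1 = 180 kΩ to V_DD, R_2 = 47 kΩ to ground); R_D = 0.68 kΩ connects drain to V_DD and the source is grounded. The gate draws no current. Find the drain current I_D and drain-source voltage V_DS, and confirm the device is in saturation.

V_G = V_DD·R_2/(R_1+R_2) = 19×47/227 = 3.93 V. With the source grounded, V_GS = V_G = 3.93 V.
Assume saturation: I_D = (k_n/2)(V_GS − V_t)² = (1.5/2)×(3.93 − 1.9)² = 0.75×2.03² = 3.1 mA.
V_DS = V_DD − I_D·R_D = 19 − 3.1×0.68 = 16.9 V.
Saturation requires V_DS ≥ V_GS − V_t = 2.03 V; 16.9 ≥ 2.03 ✓.

I_D ≈ 3.1 mA, V_DS ≈ 17 V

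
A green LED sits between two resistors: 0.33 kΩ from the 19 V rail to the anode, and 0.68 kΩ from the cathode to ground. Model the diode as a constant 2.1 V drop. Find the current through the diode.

The two resistors are in series with the diode, so KVL gives 19 = I·0.33 + 2.1 + I·0.68.
I = (19 − 2.1) / (0.33 + 0.68) kΩ = 16.9 / 1.01 = 16.7 mA.

I ≈ 17 mA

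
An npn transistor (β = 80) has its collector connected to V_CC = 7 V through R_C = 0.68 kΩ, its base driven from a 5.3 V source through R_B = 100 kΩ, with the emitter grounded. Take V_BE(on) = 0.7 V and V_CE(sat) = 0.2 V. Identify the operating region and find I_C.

Assume active. Base-emitter loop: I_B = (V_BB − V_BE)/R_B = (5.3 − 0.7)/100 = 0.046 mA.
I_C = β·I_B = 80×0.046 = 3.68 mA.
V_CE = V_CC − I_C·R_C = 7 − 3.68×0.68 = 4.5 V > V_CE(sat), so the active-region assumption holds.

active; I_C ≈ 3.7 mA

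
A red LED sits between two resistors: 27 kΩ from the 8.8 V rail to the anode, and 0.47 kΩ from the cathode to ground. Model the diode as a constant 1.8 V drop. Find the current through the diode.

The two resistors are in series with the diode, so KVL gives 8.8 = I·27 + 1.8 + I·0.47.
I = (8.8 − 1.8) / (27 + 0.47) kΩ = 7 / 27.5 = 0.255 mA.

I ≈ 0.25 mA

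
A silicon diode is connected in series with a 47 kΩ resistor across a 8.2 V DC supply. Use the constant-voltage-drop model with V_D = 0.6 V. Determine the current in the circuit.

KVL around the loop: 8.2 = V_D + I·R = 0.6 + I × 47 kΩ.
So I = (8.2 − 0.6) / 47 kΩ = 7.6 / 47 = 0.162 mA.

I ≈ 0.16 mA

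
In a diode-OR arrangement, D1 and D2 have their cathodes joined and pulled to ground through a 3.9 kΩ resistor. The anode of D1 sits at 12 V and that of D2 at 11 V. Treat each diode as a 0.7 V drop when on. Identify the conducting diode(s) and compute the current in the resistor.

Assume both conduct. Then node N would need to be at both 12−0.7 = 11.3 V and 11−0.7 = 10.3 V, which is impossible.
Assume only D1 conducts: V_N = 12 − 0.7 = 11.3 V, so I_R = 11.3/3.9 = 2.9 mA.
Check D2: its anode-to-cathode voltage is 11 − 11.3 = -0.3 V < 0.7 V, so it is off. The assumption is consistent.

Only D1 conducts; I_R ≈ 2.9 mA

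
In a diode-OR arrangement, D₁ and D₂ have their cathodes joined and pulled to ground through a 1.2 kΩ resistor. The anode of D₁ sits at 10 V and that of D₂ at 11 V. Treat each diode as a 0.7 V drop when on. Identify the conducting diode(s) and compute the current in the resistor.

Only D₂ conducts; I_R ≈ 8.6 mA

Assume both conduct. Then node N would need to be at both 10−0.7 = 9.3 V and 11−0.7 = 10.3 V, which is impossible.
Assume only D₂ conducts: V_N = 11 − 0.7 = 10.3 V, so I_R = 10.3/1.2 = 8.58 mA.
Check D₁: its anode-to-cathode voltage is 10 − 10.3 = -0.3 V < 0.7 V, so it is off. The assumption is consistent.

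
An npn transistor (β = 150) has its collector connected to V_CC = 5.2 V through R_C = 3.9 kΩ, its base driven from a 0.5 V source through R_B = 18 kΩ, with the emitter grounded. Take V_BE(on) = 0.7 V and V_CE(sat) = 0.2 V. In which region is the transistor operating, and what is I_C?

V_BB = 0.5 V ≤ V_BE(on) = 0.7 V, so the base-emitter junction is not forward biased.
The transistor is in cutoff: I_B = I_C = 0.

cutoff; I_C ≈ 0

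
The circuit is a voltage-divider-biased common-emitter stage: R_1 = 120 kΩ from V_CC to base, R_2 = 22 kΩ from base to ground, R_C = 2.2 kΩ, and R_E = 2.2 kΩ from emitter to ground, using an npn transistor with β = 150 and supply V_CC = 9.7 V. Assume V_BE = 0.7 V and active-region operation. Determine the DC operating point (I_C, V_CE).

Thevenize the base divider: V_Th = V_CC·R_2/(R_1+R_2) = 9.7×22/142 = 1.5 V, R_Th = R_1‖R_2 = 18.6 kΩ.
Base-emitter loop: V_Th = I_B·R_Th + V_BE + (β+1)I_B·R_E, so I_B = (1.5 − 0.7) / (18.6 + 151×2.2) = 0.00229 mA.
I_C = β·I_B = 150×0.00229 = 0.343 mA, and I_E = (β+1)I_B = 0.346 mA.
V_CE = V_CC − I_C·R_C − I_E·R_E = 9.7 − 0.343×2.2 − 0.346×2.2 = 8.18 V.
V_CE = 8.18 V > 0.2 V confirms active-region operation.

I_C ≈ 0.34 mA, V_CE ≈ 8.2 V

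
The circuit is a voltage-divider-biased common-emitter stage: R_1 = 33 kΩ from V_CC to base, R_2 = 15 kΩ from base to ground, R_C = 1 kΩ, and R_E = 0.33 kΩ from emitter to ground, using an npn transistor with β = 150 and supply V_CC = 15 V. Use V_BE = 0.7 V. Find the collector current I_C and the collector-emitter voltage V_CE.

I_C ≈ 9.9 mA, V_CE ≈ 1.8 V

Thevenize the base divider: V_Th = V_CC·R_2/(R_1+R_2) = 15×15/48 = 4.69 V, R_Th = R_1‖R_2 = 10.3 kΩ.
Base-emitter loop: V_Th = I_B·R_Th + V_BE + (β+1)I_B·R_E, so I_B = (4.69 − 0.7) / (10.3 + 151×0.33) = 0.0663 mA.
I_C = β·I_B = 150×0.0663 = 9.95 mA, and I_E = (β+1)I_B = 10 mA.
V_CE = V_CC − I_C·R_C − I_E·R_E = 15 − 9.95×1 − 10×0.33 = 1.75 V.
V_CE = 1.75 V > 0.2 V confirms active-region operation.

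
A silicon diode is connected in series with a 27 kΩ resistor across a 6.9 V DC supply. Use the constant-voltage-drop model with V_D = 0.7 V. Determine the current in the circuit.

KVL around the loop: 6.9 = V_D + I·R = 0.7 + I × 27 kΩ.
So I = (6.9 − 0.7) / 27 kΩ = 6.2 / 27 = 0.23 mA.

I ≈ 0.23 mA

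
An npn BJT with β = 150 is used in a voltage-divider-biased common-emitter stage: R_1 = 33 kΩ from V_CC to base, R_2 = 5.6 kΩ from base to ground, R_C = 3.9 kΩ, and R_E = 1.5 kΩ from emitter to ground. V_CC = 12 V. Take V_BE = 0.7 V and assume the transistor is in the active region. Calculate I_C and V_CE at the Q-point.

I_C ≈ 0.68 mA, V_CE ≈ 8.3 V

Thevenize the base divider: V_Th = V_CC·R_2/(R_1+R_2) = 12×5.6/38.6 = 1.74 V, R_Th = R_1‖R_2 = 4.79 kΩ.
Base-emitter loop: V_Th = I_B·R_Th + V_BE + (β+1)I_B·R_E, so I_B = (1.74 − 0.7) / (4.79 + 151×1.5) = 0.0045 mA.
I_C = β·I_B = 150×0.0045 = 0.675 mA, and I_E = (β+1)I_B = 0.68 mA.
V_CE = V_CC − I_C·R_C − I_E·R_E = 12 − 0.675×3.9 − 0.68×1.5 = 8.35 V.
V_CE = 8.35 V > 0.2 V confirms active-region operation.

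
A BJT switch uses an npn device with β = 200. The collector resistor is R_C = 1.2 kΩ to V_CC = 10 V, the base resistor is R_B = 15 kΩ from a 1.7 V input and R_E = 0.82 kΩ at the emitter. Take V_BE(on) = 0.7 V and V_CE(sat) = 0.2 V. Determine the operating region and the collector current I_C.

active; I_C ≈ 1.1 mA

Assume active. Base-emitter loop: I_B = (V_BB − V_BE)/(R_B + (β+1)R_E) = (1.7 − 0.7)/(15 + 201×0.82) = 0.00556 mA.
I_C = β·I_B = 200×0.00556 = 1.11 mA.
V_CE = V_CC − I_C·R_C − I_E·R_E = 10 − 1.11×1.2 − 1.12×0.82 = 7.75 V > V_CE(sat), so the active-region assumption holds.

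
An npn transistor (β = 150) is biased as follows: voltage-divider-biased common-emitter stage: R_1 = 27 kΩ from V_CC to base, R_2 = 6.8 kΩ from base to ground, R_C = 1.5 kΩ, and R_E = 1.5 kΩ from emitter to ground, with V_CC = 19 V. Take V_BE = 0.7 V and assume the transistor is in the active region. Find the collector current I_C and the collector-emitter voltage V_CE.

Thevenize the base divider: V_Th = V_CC·R_2/(R_1+R_2) = 19×6.8/33.8 = 3.82 V, R_Th = R_1‖R_2 = 5.43 kΩ.
Base-emitter loop: V_Th = I_B·R_Th + V_BE + (β+1)I_B·R_E, so I_B = (3.82 − 0.7) / (5.43 + 151×1.5) = 0.0135 mA.
I_C = β·I_B = 150×0.0135 = 2.02 mA, and I_E = (β+1)I_B = 2.03 mA.
V_CE = V_CC − I_C·R_C − I_E·R_E = 19 − 2.02×1.5 − 2.03×1.5 = 12.9 V.
V_CE = 12.9 V > 0.2 V confirms active-region operation.

I_C ≈ 2 mA, V_CE ≈ 13 V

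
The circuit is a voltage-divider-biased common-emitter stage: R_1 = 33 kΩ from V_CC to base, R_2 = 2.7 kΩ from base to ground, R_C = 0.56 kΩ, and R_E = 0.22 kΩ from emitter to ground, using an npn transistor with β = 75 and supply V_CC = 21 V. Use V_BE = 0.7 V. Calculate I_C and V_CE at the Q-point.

Thevenize the base divider: V_Th = V_CC·R_2/(R_1+R_2) = 21×2.7/35.7 = 1.59 V, R_Th = R_1‖R_2 = 2.5 kΩ.
Base-emitter loop: V_Th = I_B·R_Th + V_BE + (β+1)I_B·R_E, so I_B = (1.59 − 0.7) / (2.5 + 76×0.22) = 0.0462 mA.
I_C = β·I_B = 75×0.0462 = 3.47 mA, and I_E = (β+1)I_B = 3.51 mA.
V_CE = V_CC − I_C·R_C − I_E·R_E = 21 − 3.47×0.56 − 3.51×0.22 = 18.3 V.
V_CE = 18.3 V > 0.2 V confirms active-region operation.

I_C ≈ 3.5 mA, V_CE ≈ 18 V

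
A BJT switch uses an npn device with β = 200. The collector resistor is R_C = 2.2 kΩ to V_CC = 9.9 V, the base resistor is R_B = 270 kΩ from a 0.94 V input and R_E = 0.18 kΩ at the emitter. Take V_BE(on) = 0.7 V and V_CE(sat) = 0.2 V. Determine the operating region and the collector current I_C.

Assume active. Base-emitter loop: I_B = (V_BB − V_BE)/(R_B + (β+1)R_E) = (0.94 − 0.7)/(270 + 201×0.18) = 0.000784 mA.
I_C = β·I_B = 200×0.000784 = 0.157 mA.
V_CE = V_CC − I_C·R_C − I_E·R_E = 9.9 − 0.157×2.2 − 0.158×0.18 = 9.53 V > V_CE(sat), so the active-region assumption holds.

active; I_C ≈ 0.16 mA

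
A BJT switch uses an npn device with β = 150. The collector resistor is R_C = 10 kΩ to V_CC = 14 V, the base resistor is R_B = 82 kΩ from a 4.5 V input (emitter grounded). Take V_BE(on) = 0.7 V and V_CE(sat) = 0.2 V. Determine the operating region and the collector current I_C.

Assume active: I_B = (4.5 − 0.7)/82 = 0.0463 mA, giving I_C = β·I_B = 6.95 mA.
But then V_CE = 14 − 6.95×10 = -55.5 V < V_CE(sat) = 0.2 V — impossible in the active region.
So the transistor is saturated. With V_CE = 0.2 V, I_C = (V_CC − 0.2)/R_C = 13.8/10 = 1.38 mA.
Check: β·I_B = 6.95 mA > I_C = 1.38 mA, confirming saturation.

saturation; I_C ≈ 1.4 mA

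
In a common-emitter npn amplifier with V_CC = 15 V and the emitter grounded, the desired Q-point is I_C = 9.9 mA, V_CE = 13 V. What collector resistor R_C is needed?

R_C ≈ 0.2 kΩ

Collector loop: V_CC = I_C·R_C + V_CE.
R_C = (V_CC − V_CE)/I_C = (15 − 13)/9.9 = 0.202 kΩ.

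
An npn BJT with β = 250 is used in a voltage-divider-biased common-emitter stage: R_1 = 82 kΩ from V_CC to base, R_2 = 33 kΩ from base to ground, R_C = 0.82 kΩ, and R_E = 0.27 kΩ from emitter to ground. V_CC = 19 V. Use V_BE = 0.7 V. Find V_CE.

Thevenize the base divider: V_Th = V_CC·R_2/(R_1+R_2) = 19×33/115 = 5.45 V, R_Th = R_1‖R_2 = 23.5 kΩ.
Base-emitter loop: V_Th = I_B·R_Th + V_BE + (β+1)I_B·R_E, so I_B = (5.45 − 0.7) / (23.5 + 251×0.27) = 0.052 mA.
I_C = β·I_B = 250×0.052 = 13 mA, and I_E = (β+1)I_B = 13.1 mA.
V_CE = V_CC − I_C·R_C − I_E·R_E = 19 − 13×0.82 − 13.1×0.27 = 4.8 V.
V_CE = 4.8 V > 0.2 V confirms active-region operation.

V_CE ≈ 4.8 V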